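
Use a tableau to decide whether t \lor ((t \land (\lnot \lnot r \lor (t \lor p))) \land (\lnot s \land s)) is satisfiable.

Initial set: {(t \lor ((t \land (\lnot \lnot r \lor (t \lor p))) \land (\lnot s \land s)))}.
(t \lor ((t \land (\lnot \lnot r \lor (t \lor p))) \land (\lnot s \land s))): β-rule — branch into t  //  ((t \land (\lnot \lnot r \lor (t \lor p))) \land (\lnot s \land s)).
  branch 1 (add t):
    ○ open, literals {t=1}.
  branch 2 (add ((t \land (\lnot \lnot r \lor (t \lor p))) \land (\lnot s \land s))):
    ((t \land (\lnot \lnot r \lor (t \lor p))) \land (\lnot s \land s)): α-rule — add (t \land (\lnot \lnot r \lor (t \lor p))), (\lnot s \land s).
    (t \land (\lnot \lnot r \lor (t \lor p))): α-rule — add t, (\lnot \lnot r \lor (t \lor p)).
    (\lnot s \land s): α-rule — add \lnot s, s.
    × closes — contains both s and \lnot s.
1 branch closed, 1 open.
An open branch gives a satisfying assignment: t=1.

Satisfiable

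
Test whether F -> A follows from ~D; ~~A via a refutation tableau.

Initial set: {~D; ~~A; ~(F -> A)}.
~~A: drop double negation, giving A.
~(F -> A): α-rule — add F, ~A.
× closes — contains both A and ~A.
All 1 branch closes.
Every branch closed, so the premises entail the conclusion.

Yes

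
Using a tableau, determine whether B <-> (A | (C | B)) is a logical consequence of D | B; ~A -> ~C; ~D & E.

Initial set: {(D | B); (~A -> ~C); (~D & E); ~(B <-> (A | (C | B)))}.
(~D & E): α-rule — add ~D, E.
(D | B): β-rule — branch into D  //  B.
  branch 1 (add D):
    × closes — contains both D and ~D.
  branch 2 (add B):
    (~A -> ~C): β-rule — branch into ~~A  //  ~C.
      branch 2.1 (add ~~A):
        ~(B <-> (A | (C | B))): β-rule — branch into B, ~(A | (C | B))  //  ~B, (A | (C | B)).
          branch 2.1.1 (add B, ~(A | (C | B))):
            ~(A | (C | B)): α-rule — add ~A, ~(C | B).
            × closes — contains both A and ~A.
          branch 2.1.2 (add ~B, (A | (C | B))):
            × closes — contains both B and ~B.
      branch 2.2 (add ~C):
        ~(B <-> (A | (C | B))): β-rule — branch into B, ~(A | (C | B))  //  ~B, (A | (C | B)).
          branch 2.2.1 (add B, ~(A | (C | B))):
            ~(A | (C | B)): α-rule — add ~A, ~(C | B).
            ~(C | B): α-rule — add ~C, ~B.
            × closes — contains both B and ~B.
          branch 2.2.2 (add ~B, (A | (C | B))):
            × closes — contains both B and ~B.
All 5 branches close.
Every branch closed, so the premises entail the conclusion.

Yes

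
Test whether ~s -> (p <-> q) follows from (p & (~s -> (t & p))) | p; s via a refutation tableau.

Initial set: {T ((p & (~s -> (t & p))) | p); T s; F (~s -> (p <-> q))}.
F (~s -> (p <-> q)): α-rule — add T ~s, F (p <-> q).
× closes — contains both s and ~s.
All 1 branch closes.
Every branch closed, so the premises entail the conclusion.

Yes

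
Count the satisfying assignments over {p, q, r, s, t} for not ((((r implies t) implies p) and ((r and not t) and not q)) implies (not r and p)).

Initial set: {not ((((r implies t) implies p) and ((r and not t) and not q)) implies (not r and p))}.
not ((((r implies t) implies p) and ((r and not t) and not q)) implies (not r and p)): α-rule — add (((r implies t) implies p) and ((r and not t) and not q)), not (not r and p).
(((r implies t) implies p) and ((r and not t) and not q)): α-rule — add ((r implies t) implies p), ((r and not t) and not q).
((r and not t) and not q): α-rule — add (r and not t), not q.
(r and not t): α-rule — add r, not t.
not (not r and p): β-rule — branch into not not r  //  not p.
  branch 1 (add not not r):
    ((r implies t) implies p): β-rule — branch into not (r implies t)  //  p.
      branch 1.1 (add not (r implies t)):
        not (r implies t): α-rule — add r, not t.
        ○ open, literals {q=F, r=T, t=F}.
      branch 1.2 (add p):
        ○ open, literals {p=T, q=F, r=T, t=F}.
  branch 2 (add not p):
    ((r implies t) implies p): β-rule — branch into not (r implies t)  //  p.
      branch 2.1 (add not (r implies t)):
        not (r implies t): α-rule — add r, not t.
        ○ open, literals {p=F, q=F, r=T, t=F}.
      branch 2.2 (add p):
        × closes — contains both p and not p.
1 branch closed, 3 open.
Each open branch fixes some atoms; the unmentioned ones are free. Counting distinct full assignments: branch {q=F, r=T, t=F} (p, s) contributes 4 new; branch {p=T, q=F, r=T, t=F} (s) contributes 0 new; branch {p=F, q=F, r=T, t=F} (s) contributes 0 new. Total: 4.

4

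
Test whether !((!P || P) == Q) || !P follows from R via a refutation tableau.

No

Initial set: {R; !(!((!P || P) == Q) || !P)}.
!(!((!P || P) == Q) || !P): α-rule — add !!((!P || P) == Q), !!P.
!!((!P || P) == Q): β-rule — branch into (!P || P), Q  //  !(!P || P), !Q.
  branch 1 (add (!P || P), Q):
    (!P || P): β-rule — branch into !P  //  P.
      branch 1.1 (add !P):
        × closes — contains both P and !P.
      branch 1.2 (add P):
        ○ open, literals {P=true, Q=true, R=true}.
  branch 2 (add !(!P || P), !Q):
    !(!P || P): α-rule — add !!P, !P.
    × closes — contains both P and !P.
2 branches closed, 1 open.
An open branch gives a countermodel: P=true, Q=true, R=true (unmentioned atoms arbitrary); the premises hold there but the conclusion fails.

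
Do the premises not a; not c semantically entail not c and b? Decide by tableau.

No

Initial set: {not a; not c; not (not c and b)}.
not (not c and b): β-rule — branch into not not c  //  not b.
  branch 1 (add not not c):
    × closes — contains both c and not c.
  branch 2 (add not b):
    ○ open, literals {a=false, b=false, c=false}.
1 branch closed, 1 open.
An open branch gives a countermodel: a=false, b=false, c=false (unmentioned atoms arbitrary); the premises hold there but the conclusion fails.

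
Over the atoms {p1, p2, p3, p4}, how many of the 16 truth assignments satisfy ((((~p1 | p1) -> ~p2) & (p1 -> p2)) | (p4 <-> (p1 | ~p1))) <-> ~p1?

Initial set: {(((((~p1 | p1) -> ~p2) & (p1 -> p2)) | (p4 <-> (p1 | ~p1))) <-> ~p1)}.
(((((~p1 | p1) -> ~p2) & (p1 -> p2)) | (p4 <-> (p1 | ~p1))) <-> ~p1): β-rule — branch into ((((~p1 | p1) -> ~p2) & (p1 -> p2)) | (p4 <-> (p1 | ~p1))), ~p1  //  ~((((~p1 | p1) -> ~p2) & (p1 -> p2)) | (p4 <-> (p1 | ~p1))), ~~p1.
  branch 1 (add ((((~p1 | p1) -> ~p2) & (p1 -> p2)) | (p4 <-> (p1 | ~p1))), ~p1):
    ((((~p1 | p1) -> ~p2) & (p1 -> p2)) | (p4 <-> (p1 | ~p1))): β-rule — branch into (((~p1 | p1) -> ~p2) & (p1 -> p2))  //  (p4 <-> (p1 | ~p1)).
      branch 1.1 (add (((~p1 | p1) -> ~p2) & (p1 -> p2))):
        (((~p1 | p1) -> ~p2) & (p1 -> p2)): α-rule — add ((~p1 | p1) -> ~p2), (p1 -> p2).
        ((~p1 | p1) -> ~p2): β-rule — branch into ~(~p1 | p1)  //  ~p2.
          branch 1.1.1 (add ~(~p1 | p1)):
            ~(~p1 | p1): α-rule — add ~~p1, ~p1.
            × closes — contains both p1 and ~p1.
          branch 1.1.2 (add ~p2):
            (p1 -> p2): β-rule — branch into ~p1  //  p2.
              branch 1.1.2.1 (add ~p1):
                ○ open, literals {p1=0, p2=0}.
              branch 1.1.2.2 (add p2):
                × closes — contains both p2 and ~p2.
      branch 1.2 (add (p4 <-> (p1 | ~p1))):
        (p4 <-> (p1 | ~p1)): β-rule — branch into p4, (p1 | ~p1)  //  ~p4, ~(p1 | ~p1).
          branch 1.2.1 (add p4, (p1 | ~p1)):
            (p1 | ~p1): β-rule — branch into p1  //  ~p1.
              branch 1.2.1.1 (add p1):
                × closes — contains both p1 and ~p1.
              branch 1.2.1.2 (add ~p1):
                ○ open, literals {p1=0, p4=1}.
          branch 1.2.2 (add ~p4, ~(p1 | ~p1)):
            ~(p1 | ~p1): α-rule — add ~p1, ~~p1.
            × closes — contains both p1 and ~p1.
  branch 2 (add ~((((~p1 | p1) -> ~p2) & (p1 -> p2)) | (p4 <-> (p1 | ~p1))), ~~p1):
    ~((((~p1 | p1) -> ~p2) & (p1 -> p2)) | (p4 <-> (p1 | ~p1))): α-rule — add ~(((~p1 | p1) -> ~p2) & (p1 -> p2)), ~(p4 <-> (p1 | ~p1)).
    ~(((~p1 | p1) -> ~p2) & (p1 -> p2)): β-rule — branch into ~((~p1 | p1) -> ~p2)  //  ~(p1 -> p2).
      branch 2.1 (add ~((~p1 | p1) -> ~p2)):
        ~((~p1 | p1) -> ~p2): α-rule — add (~p1 | p1), ~~p2.
        ~(p4 <-> (p1 | ~p1)): β-rule — branch into p4, ~(p1 | ~p1)  //  ~p4, (p1 | ~p1).
          branch 2.1.1 (add p4, ~(p1 | ~p1)):
            ~(p1 | ~p1): α-rule — add ~p1, ~~p1.
            × closes — contains both p1 and ~p1.
          branch 2.1.2 (add ~p4, (p1 | ~p1)):
            (~p1 | p1): β-rule — branch into ~p1  //  p1.
              branch 2.1.2.1 (add ~p1):
                × closes — contains both p1 and ~p1.
              branch 2.1.2.2 (add p1):
                (p1 | ~p1): β-rule — branch into p1  //  ~p1.
                  branch 2.1.2.2.1 (add p1):
                    ○ open, literals {p1=1, p2=1, p4=0}.
                  branch 2.1.2.2.2 (add ~p1):
                    × closes — contains both p1 and ~p1.
      branch 2.2 (add ~(p1 -> p2)):
        ~(p1 -> p2): α-rule — add p1, ~p2.
        ~(p4 <-> (p1 | ~p1)): β-rule — branch into p4, ~(p1 | ~p1)  //  ~p4, (p1 | ~p1).
          branch 2.2.1 (add p4, ~(p1 | ~p1)):
            ~(p1 | ~p1): α-rule — add ~p1, ~~p1.
            × closes — contains both p1 and ~p1.
          branch 2.2.2 (add ~p4, (p1 | ~p1)):
            (p1 | ~p1): β-rule — branch into p1  //  ~p1.
              branch 2.2.2.1 (add p1):
                ○ open, literals {p1=1, p2=0, p4=0}.
              branch 2.2.2.2 (add ~p1):
                × closes — contains both p1 and ~p1.
9 branches closed, 4 open.
Each open branch fixes some atoms; the unmentioned ones are free. Counting distinct full assignments: branch {p1=0, p2=0} (p3, p4) contributes 4 new; branch {p1=0, p4=1} (p2, p3) contributes 2 new; branch {p1=1, p2=1, p4=0} (p3) contributes 2 new; branch {p1=1, p2=0, p4=0} (p3) contributes 2 new. Total: 10.

10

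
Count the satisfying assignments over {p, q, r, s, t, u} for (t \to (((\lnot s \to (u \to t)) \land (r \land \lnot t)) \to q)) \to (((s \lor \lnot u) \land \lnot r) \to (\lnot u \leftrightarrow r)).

48

Initial set: {T ((t \to (((\lnot s \to (u \to t)) \land (r \land \lnot t)) \to q)) \to (((s \lor \lnot u) \land \lnot r) \to (\lnot u \leftrightarrow r)))}.
T ((t \to (((\lnot s \to (u \to t)) \land (r \land \lnot t)) \to q)) \to (((s \lor \lnot u) \land \lnot r) \to (\lnot u \leftrightarrow r))): β-rule — branch into F (t \to (((\lnot s \to (u \to t)) \land (r \land \lnot t)) \to q))  //  T (((s \lor \lnot u) \land \lnot r) \to (\lnot u \leftrightarrow r)).
  branch 1 (add F (t \to (((\lnot s \to (u \to t)) \land (r \land \lnot t)) \to q))):
    F (t \to (((\lnot s \to (u \to t)) \land (r \land \lnot t)) \to q)): α-rule — add T t, F (((\lnot s \to (u \to t)) \land (r \land \lnot t)) \to q).
    F (((\lnot s \to (u \to t)) \land (r \land \lnot t)) \to q): α-rule — add T ((\lnot s \to (u \to t)) \land (r \land \lnot t)), F q.
    T ((\lnot s \to (u \to t)) \land (r \land \lnot t)): α-rule — add T (\lnot s \to (u \to t)), T (r \land \lnot t).
    T (r \land \lnot t): α-rule — add T r, T \lnot t.
    × closes — contains both t and \lnot t.
  branch 2 (add T (((s \lor \lnot u) \land \lnot r) \to (\lnot u \leftrightarrow r))):
    T (((s \lor \lnot u) \land \lnot r) \to (\lnot u \leftrightarrow r)): β-rule — branch into F ((s \lor \lnot u) \land \lnot r)  //  T (\lnot u \leftrightarrow r).
      branch 2.1 (add F ((s \lor \lnot u) \land \lnot r)):
        F ((s \lor \lnot u) \land \lnot r): β-rule — branch into F (s \lor \lnot u)  //  F \lnot r.
          branch 2.1.1 (add F (s \lor \lnot u)):
            F (s \lor \lnot u): α-rule — add F s, F \lnot u.
            ○ open, literals {s=0, u=1}.
          branch 2.1.2 (add F \lnot r):
            ○ open, literals {r=1}.
      branch 2.2 (add T (\lnot u \leftrightarrow r)):
        T (\lnot u \leftrightarrow r): β-rule — branch into T \lnot u, T r  //  F \lnot u, F r.
          branch 2.2.1 (add T \lnot u, T r):
            ○ open, literals {r=1, u=0}.
          branch 2.2.2 (add F \lnot u, F r):
            ○ open, literals {r=0, u=1}.
1 branch closed, 4 open.
Each open branch fixes some atoms; the unmentioned ones are free. Counting distinct full assignments: branch {s=0, u=1} (p, q, r, t) contributes 16 new; branch {r=1} (p, q, s, t, u) contributes 24 new; branch {r=1, u=0} (p, q, s, t) contributes 0 new; branch {r=0, u=1} (p, q, s, t) contributes 8 new. Total: 48.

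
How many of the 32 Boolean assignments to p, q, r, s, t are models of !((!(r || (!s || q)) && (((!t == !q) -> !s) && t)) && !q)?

30

Initial set: {!((!(r || (!s || q)) && (((!t == !q) -> !s) && t)) && !q)}.
!((!(r || (!s || q)) && (((!t == !q) -> !s) && t)) && !q): β-rule — branch into !(!(r || (!s || q)) && (((!t == !q) -> !s) && t))  //  !!q.
  branch 1 (add !(!(r || (!s || q)) && (((!t == !q) -> !s) && t))):
    !(!(r || (!s || q)) && (((!t == !q) -> !s) && t)): β-rule — branch into !!(r || (!s || q))  //  !(((!t == !q) -> !s) && t).
      branch 1.1 (add !!(r || (!s || q))):
        !!(r || (!s || q)): β-rule — branch into r  //  (!s || q).
          branch 1.1.1 (add r):
            ○ open, literals {r=T}.
          branch 1.1.2 (add (!s || q)):
            (!s || q): β-rule — branch into !s  //  q.
              branch 1.1.2.1 (add !s):
                ○ open, literals {s=F}.
              branch 1.1.2.2 (add q):
                ○ open, literals {q=T}.
      branch 1.2 (add !(((!t == !q) -> !s) && t)):
        !(((!t == !q) -> !s) && t): β-rule — branch into !((!t == !q) -> !s)  //  !t.
          branch 1.2.1 (add !((!t == !q) -> !s)):
            !((!t == !q) -> !s): α-rule — add (!t == !q), !!s.
            (!t == !q): β-rule — branch into !t, !q  //  !!t, !!q.
              branch 1.2.1.1 (add !t, !q):
                ○ open, literals {q=F, s=T, t=F}.
              branch 1.2.1.2 (add !!t, !!q):
                ○ open, literals {q=T, s=T, t=T}.
          branch 1.2.2 (add !t):
            ○ open, literals {t=F}.
  branch 2 (add !!q):
    ○ open, literals {q=T}.
0 branches closed, 7 open.
Each open branch fixes some atoms; the unmentioned ones are free. Counting distinct full assignments: branch {r=T} (p, q, s, t) contributes 16 new; branch {s=F} (p, q, r, t) contributes 8 new; branch {q=T} (p, r, s, t) contributes 4 new; branch {q=F, s=T, t=F} (p, r) contributes 2 new; branch {q=T, s=T, t=T} (p, r) contributes 0 new; branch {t=F} (p, q, r, s) contributes 0 new; branch {q=T} (p, r, s, t) contributes 0 new. Total: 30.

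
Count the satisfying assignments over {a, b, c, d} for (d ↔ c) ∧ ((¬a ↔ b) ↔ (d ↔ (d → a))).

Initial set: {T ((d ↔ c) ∧ ((¬a ↔ b) ↔ (d ↔ (d → a))))}.
T ((d ↔ c) ∧ ((¬a ↔ b) ↔ (d ↔ (d → a)))): α-rule — add T (d ↔ c), T ((¬a ↔ b) ↔ (d ↔ (d → a))).
T (d ↔ c): β-rule — branch into T d, T c  //  F d, F c.
  branch 1 (add T d, T c):
    T ((¬a ↔ b) ↔ (d ↔ (d → a))): β-rule — branch into T (¬a ↔ b), T (d ↔ (d → a))  //  F (¬a ↔ b), F (d ↔ (d → a)).
      branch 1.1 (add T (¬a ↔ b), T (d ↔ (d → a))):
        T (¬a ↔ b): β-rule — branch into T ¬a, T b  //  F ¬a, F b.
          branch 1.1.1 (add T ¬a, T b):
            T (d ↔ (d → a)): β-rule — branch into T d, T (d → a)  //  F d, F (d → a).
              branch 1.1.1.1 (add T d, T (d → a)):
                T (d → a): β-rule — branch into F d  //  T a.
                  branch 1.1.1.1.1 (add F d):
                    × closes — contains both d and ¬d.
                  branch 1.1.1.1.2 (add T a):
                    × closes — contains both a and ¬a.
              branch 1.1.1.2 (add F d, F (d → a)):
                × closes — contains both d and ¬d.
          branch 1.1.2 (add F ¬a, F b):
            T (d ↔ (d → a)): β-rule — branch into T d, T (d → a)  //  F d, F (d → a).
              branch 1.1.2.1 (add T d, T (d → a)):
                T (d → a): β-rule — branch into F d  //  T a.
                  branch 1.1.2.1.1 (add F d):
                    × closes — contains both d and ¬d.
                  branch 1.1.2.1.2 (add T a):
                    ○ open, literals {a=true, b=false, c=true, d=true}.
              branch 1.1.2.2 (add F d, F (d → a)):
                × closes — contains both d and ¬d.
      branch 1.2 (add F (¬a ↔ b), F (d ↔ (d → a))):
        F (¬a ↔ b): β-rule — branch into T ¬a, F b  //  F ¬a, T b.
          branch 1.2.1 (add T ¬a, F b):
            F (d ↔ (d → a)): β-rule — branch into T d, F (d → a)  //  F d, T (d → a).
              branch 1.2.1.1 (add T d, F (d → a)):
                F (d → a): α-rule — add T d, F a.
                ○ open, literals {a=false, b=false, c=true, d=true}.
              branch 1.2.1.2 (add F d, T (d → a)):
                × closes — contains both d and ¬d.
          branch 1.2.2 (add F ¬a, T b):
            F (d ↔ (d → a)): β-rule — branch into T d, F (d → a)  //  F d, T (d → a).
              branch 1.2.2.1 (add T d, F (d → a)):
                F (d → a): α-rule — add T d, F a.
                × closes — contains both a and ¬a.
              branch 1.2.2.2 (add F d, T (d → a)):
                × closes — contains both d and ¬d.
  branch 2 (add F d, F c):
    T ((¬a ↔ b) ↔ (d ↔ (d → a))): β-rule — branch into T (¬a ↔ b), T (d ↔ (d → a))  //  F (¬a ↔ b), F (d ↔ (d → a)).
      branch 2.1 (add T (¬a ↔ b), T (d ↔ (d → a))):
        T (¬a ↔ b): β-rule — branch into T ¬a, T b  //  F ¬a, F b.
          branch 2.1.1 (add T ¬a, T b):
            T (d ↔ (d → a)): β-rule — branch into T d, T (d → a)  //  F d, F (d → a).
              branch 2.1.1.1 (add T d, T (d → a)):
                × closes — contains both d and ¬d.
              branch 2.1.1.2 (add F d, F (d → a)):
                F (d → a): α-rule — add T d, F a.
                × closes — contains both d and ¬d.
          branch 2.1.2 (add F ¬a, F b):
            T (d ↔ (d → a)): β-rule — branch into T d, T (d → a)  //  F d, F (d → a).
              branch 2.1.2.1 (add T d, T (d → a)):
                × closes — contains both d and ¬d.
              branch 2.1.2.2 (add F d, F (d → a)):
                F (d → a): α-rule — add T d, F a.
                × closes — contains both d and ¬d.
      branch 2.2 (add F (¬a ↔ b), F (d ↔ (d → a))):
        F (¬a ↔ b): β-rule — branch into T ¬a, F b  //  F ¬a, T b.
          branch 2.2.1 (add T ¬a, F b):
            F (d ↔ (d → a)): β-rule — branch into T d, F (d → a)  //  F d, T (d → a).
              branch 2.2.1.1 (add T d, F (d → a)):
                × closes — contains both d and ¬d.
              branch 2.2.1.2 (add F d, T (d → a)):
                T (d → a): β-rule — branch into F d  //  T a.
                  branch 2.2.1.2.1 (add F d):
                    ○ open, literals {a=false, b=false, c=false, d=false}.
                  branch 2.2.1.2.2 (add T a):
                    × closes — contains both a and ¬a.
          branch 2.2.2 (add F ¬a, T b):
            F (d ↔ (d → a)): β-rule — branch into T d, F (d → a)  //  F d, T (d → a).
              branch 2.2.2.1 (add T d, F (d → a)):
                × closes — contains both d and ¬d.
              branch 2.2.2.2 (add F d, T (d → a)):
                T (d → a): β-rule — branch into F d  //  T a.
                  branch 2.2.2.2.1 (add F d):
                    ○ open, literals {a=true, b=true, c=false, d=false}.
                  branch 2.2.2.2.2 (add T a):
                    ○ open, literals {a=true, b=true, c=false, d=false}.
15 branches closed, 5 open.
Each open branch fixes some atoms; the unmentioned ones are free. Counting distinct full assignments: branch {a=true, b=false, c=true, d=true} (none free) contributes 1 new; branch {a=false, b=false, c=true, d=true} (none free) contributes 1 new; branch {a=false, b=false, c=false, d=false} (none free) contributes 1 new; branch {a=true, b=true, c=false, d=false} (none free) contributes 1 new; branch {a=true, b=true, c=false, d=false} (none free) contributes 0 new. Total: 4.

4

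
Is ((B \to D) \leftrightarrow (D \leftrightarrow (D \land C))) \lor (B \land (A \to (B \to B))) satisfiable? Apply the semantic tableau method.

Initial set: {(((B \to D) \leftrightarrow (D \leftrightarrow (D \land C))) \lor (B \land (A \to (B \to B))))}.
(((B \to D) \leftrightarrow (D \leftrightarrow (D \land C))) \lor (B \land (A \to (B \to B)))): β-rule — branch into ((B \to D) \leftrightarrow (D \leftrightarrow (D \land C)))  //  (B \land (A \to (B \to B))).
  branch 1 (add ((B \to D) \leftrightarrow (D \leftrightarrow (D \land C)))):
    ((B \to D) \leftrightarrow (D \leftrightarrow (D \land C))): β-rule — branch into (B \to D), (D \leftrightarrow (D \land C))  //  \lnot (B \to D), \lnot (D \leftrightarrow (D \land C)).
      branch 1.1 (add (B \to D), (D \leftrightarrow (D \land C))):
        (B \to D): β-rule — branch into \lnot B  //  D.
          branch 1.1.1 (add \lnot B):
            (D \leftrightarrow (D \land C)): β-rule — branch into D, (D \land C)  //  \lnot D, \lnot (D \land C).
              branch 1.1.1.1 (add D, (D \land C)):
                (D \land C): α-rule — add D, C.
                ○ open, literals {B=F, C=T, D=T}.
              branch 1.1.1.2 (add \lnot D, \lnot (D \land C)):
                \lnot (D \land C): β-rule — branch into \lnot D  //  \lnot C.
                  branch 1.1.1.2.1 (add \lnot D):
                    ○ open, literals {B=F, D=F}.
                  branch 1.1.1.2.2 (add \lnot C):
                    ○ open, literals {B=F, C=F, D=F}.
          branch 1.1.2 (add D):
            (D \leftrightarrow (D \land C)): β-rule — branch into D, (D \land C)  //  \lnot D, \lnot (D \land C).
              branch 1.1.2.1 (add D, (D \land C)):
                (D \land C): α-rule — add D, C.
                ○ open, literals {C=T, D=T}.
              branch 1.1.2.2 (add \lnot D, \lnot (D \land C)):
                × closes — contains both D and \lnot D.
      branch 1.2 (add \lnot (B \to D), \lnot (D \leftrightarrow (D \land C))):
        \lnot (B \to D): α-rule — add B, \lnot D.
        \lnot (D \leftrightarrow (D \land C)): β-rule — branch into D, \lnot (D \land C)  //  \lnot D, (D \land C).
          branch 1.2.1 (add D, \lnot (D \land C)):
            × closes — contains both D and \lnot D.
          branch 1.2.2 (add \lnot D, (D \land C)):
            (D \land C): α-rule — add D, C.
            × closes — contains both D and \lnot D.
  branch 2 (add (B \land (A \to (B \to B)))):
    (B \land (A \to (B \to B))): α-rule — add B, (A \to (B \to B)).
    (A \to (B \to B)): β-rule — branch into \lnot A  //  (B \to B).
      branch 2.1 (add \lnot A):
        ○ open, literals {A=F, B=T}.
      branch 2.2 (add (B \to B)):
        (B \to B): β-rule — branch into \lnot B  //  B.
          branch 2.2.1 (add \lnot B):
            × closes — contains both B and \lnot B.
          branch 2.2.2 (add B):
            ○ open, literals {B=T}.
4 branches closed, 6 open.
An open branch gives a satisfying assignment: B=F, C=T, D=T.

Satisfiable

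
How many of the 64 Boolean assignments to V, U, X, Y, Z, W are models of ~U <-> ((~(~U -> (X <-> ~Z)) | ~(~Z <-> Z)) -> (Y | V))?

Initial set: {(~U <-> ((~(~U -> (X <-> ~Z)) | ~(~Z <-> Z)) -> (Y | V)))}.
(~U <-> ((~(~U -> (X <-> ~Z)) | ~(~Z <-> Z)) -> (Y | V))): β-rule — branch into ~U, ((~(~U -> (X <-> ~Z)) | ~(~Z <-> Z)) -> (Y | V))  //  ~~U, ~((~(~U -> (X <-> ~Z)) | ~(~Z <-> Z)) -> (Y | V)).
  branch 1 (add ~U, ((~(~U -> (X <-> ~Z)) | ~(~Z <-> Z)) -> (Y | V))):
    ((~(~U -> (X <-> ~Z)) | ~(~Z <-> Z)) -> (Y | V)): β-rule — branch into ~(~(~U -> (X <-> ~Z)) | ~(~Z <-> Z))  //  (Y | V).
      branch 1.1 (add ~(~(~U -> (X <-> ~Z)) | ~(~Z <-> Z))):
        ~(~(~U -> (X <-> ~Z)) | ~(~Z <-> Z)): α-rule — add ~~(~U -> (X <-> ~Z)), ~~(~Z <-> Z).
        ~~(~U -> (X <-> ~Z)): β-rule — branch into ~~U  //  (X <-> ~Z).
          branch 1.1.1 (add ~~U):
            × closes — contains both U and ~U.
          branch 1.1.2 (add (X <-> ~Z)):
            ~~(~Z <-> Z): β-rule — branch into ~Z, Z  //  ~~Z, ~Z.
              branch 1.1.2.1 (add ~Z, Z):
                × closes — contains both Z and ~Z.
              branch 1.1.2.2 (add ~~Z, ~Z):
                × closes — contains both Z and ~Z.
      branch 1.2 (add (Y | V)):
        (Y | V): β-rule — branch into Y  //  V.
          branch 1.2.1 (add Y):
            ○ open, literals {U=0, Y=1}.
          branch 1.2.2 (add V):
            ○ open, literals {U=0, V=1}.
  branch 2 (add ~~U, ~((~(~U -> (X <-> ~Z)) | ~(~Z <-> Z)) -> (Y | V))):
    ~((~(~U -> (X <-> ~Z)) | ~(~Z <-> Z)) -> (Y | V)): α-rule — add (~(~U -> (X <-> ~Z)) | ~(~Z <-> Z)), ~(Y | V).
    ~(Y | V): α-rule — add ~Y, ~V.
    (~(~U -> (X <-> ~Z)) | ~(~Z <-> Z)): β-rule — branch into ~(~U -> (X <-> ~Z))  //  ~(~Z <-> Z).
      branch 2.1 (add ~(~U -> (X <-> ~Z))):
        ~(~U -> (X <-> ~Z)): α-rule — add ~U, ~(X <-> ~Z).
        × closes — contains both U and ~U.
      branch 2.2 (add ~(~Z <-> Z)):
        ~(~Z <-> Z): β-rule — branch into ~Z, ~Z  //  ~~Z, Z.
          branch 2.2.1 (add ~Z, ~Z):
            ○ open, literals {U=1, V=0, Y=0, Z=0}.
          branch 2.2.2 (add ~~Z, Z):
            ○ open, literals {U=1, V=0, Y=0, Z=1}.
4 branches closed, 4 open.
Each open branch fixes some atoms; the unmentioned ones are free. Counting distinct full assignments: branch {U=0, Y=1} (V, X, Z, W) contributes 16 new; branch {U=0, V=1} (X, Y, Z, W) contributes 8 new; branch {U=1, V=0, Y=0, Z=0} (X, W) contributes 4 new; branch {U=1, V=0, Y=0, Z=1} (X, W) contributes 4 new. Total: 32.

32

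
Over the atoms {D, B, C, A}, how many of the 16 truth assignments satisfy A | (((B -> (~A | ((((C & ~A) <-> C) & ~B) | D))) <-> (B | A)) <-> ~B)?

Initial set: {(A | (((B -> (~A | ((((C & ~A) <-> C) & ~B) | D))) <-> (B | A)) <-> ~B))}.
(A | (((B -> (~A | ((((C & ~A) <-> C) & ~B) | D))) <-> (B | A)) <-> ~B)): β-rule — branch into A  //  (((B -> (~A | ((((C & ~A) <-> C) & ~B) | D))) <-> (B | A)) <-> ~B).
  branch 1 (add A):
    ○ open, literals {A=T}.
  branch 2 (add (((B -> (~A | ((((C & ~A) <-> C) & ~B) | D))) <-> (B | A)) <-> ~B)):
    (((B -> (~A | ((((C & ~A) <-> C) & ~B) | D))) <-> (B | A)) <-> ~B): β-rule — branch into ((B -> (~A | ((((C & ~A) <-> C) & ~B) | D))) <-> (B | A)), ~B  //  ~((B -> (~A | ((((C & ~A) <-> C) & ~B) | D))) <-> (B | A)), ~~B.
      branch 2.1 (add ((B -> (~A | ((((C & ~A) <-> C) & ~B) | D))) <-> (B | A)), ~B):
        ((B -> (~A | ((((C & ~A) <-> C) & ~B) | D))) <-> (B | A)): β-rule — branch into (B -> (~A | ((((C & ~A) <-> C) & ~B) | D))), (B | A)  //  ~(B -> (~A | ((((C & ~A) <-> C) & ~B) | D))), ~(B | A).
          branch 2.1.1 (add (B -> (~A | ((((C & ~A) <-> C) & ~B) | D))), (B | A)):
            (B -> (~A | ((((C & ~A) <-> C) & ~B) | D))): β-rule — branch into ~B  //  (~A | ((((C & ~A) <-> C) & ~B) | D)).
              branch 2.1.1.1 (add ~B):
                (B | A): β-rule — branch into B  //  A.
                  branch 2.1.1.1.1 (add B):
                    × closes — contains both B and ~B.
                  branch 2.1.1.1.2 (add A):
                    ○ open, literals {A=T, B=F}.
              branch 2.1.1.2 (add (~A | ((((C & ~A) <-> C) & ~B) | D))):
                (B | A): β-rule — branch into B  //  A.
                  branch 2.1.1.2.1 (add B):
                    × closes — contains both B and ~B.
                  branch 2.1.1.2.2 (add A):
                    (~A | ((((C & ~A) <-> C) & ~B) | D)): β-rule — branch into ~A  //  ((((C & ~A) <-> C) & ~B) | D).
                      branch 2.1.1.2.2.1 (add ~A):
                        × closes — contains both A and ~A.
                      branch 2.1.1.2.2.2 (add ((((C & ~A) <-> C) & ~B) | D)):
                        ((((C & ~A) <-> C) & ~B) | D): β-rule — branch into (((C & ~A) <-> C) & ~B)  //  D.
                          branch 2.1.1.2.2.2.1 (add (((C & ~A) <-> C) & ~B)):
                            (((C & ~A) <-> C) & ~B): α-rule — add ((C & ~A) <-> C), ~B.
                            ((C & ~A) <-> C): β-rule — branch into (C & ~A), C  //  ~(C & ~A), ~C.
                              branch 2.1.1.2.2.2.1.1 (add (C & ~A), C):
                                (C & ~A): α-rule — add C, ~A.
                                × closes — contains both A and ~A.
                              branch 2.1.1.2.2.2.1.2 (add ~(C & ~A), ~C):
                                ~(C & ~A): β-rule — branch into ~C  //  ~~A.
                                  branch 2.1.1.2.2.2.1.2.1 (add ~C):
                                    ○ open, literals {A=T, B=F, C=F}.
                                  branch 2.1.1.2.2.2.1.2.2 (add ~~A):
                                    ○ open, literals {A=T, B=F, C=F}.
                          branch 2.1.1.2.2.2.2 (add D):
                            ○ open, literals {A=T, B=F, D=T}.
          branch 2.1.2 (add ~(B -> (~A | ((((C & ~A) <-> C) & ~B) | D))), ~(B | A)):
            ~(B -> (~A | ((((C & ~A) <-> C) & ~B) | D))): α-rule — add B, ~(~A | ((((C & ~A) <-> C) & ~B) | D)).
            × closes — contains both B and ~B.
      branch 2.2 (add ~((B -> (~A | ((((C & ~A) <-> C) & ~B) | D))) <-> (B | A)), ~~B):
        ~((B -> (~A | ((((C & ~A) <-> C) & ~B) | D))) <-> (B | A)): β-rule — branch into (B -> (~A | ((((C & ~A) <-> C) & ~B) | D))), ~(B | A)  //  ~(B -> (~A | ((((C & ~A) <-> C) & ~B) | D))), (B | A).
          branch 2.2.1 (add (B -> (~A | ((((C & ~A) <-> C) & ~B) | D))), ~(B | A)):
            ~(B | A): α-rule — add ~B, ~A.
            × closes — contains both B and ~B.
          branch 2.2.2 (add ~(B -> (~A | ((((C & ~A) <-> C) & ~B) | D))), (B | A)):
            ~(B -> (~A | ((((C & ~A) <-> C) & ~B) | D))): α-rule — add B, ~(~A | ((((C & ~A) <-> C) & ~B) | D)).
            ~(~A | ((((C & ~A) <-> C) & ~B) | D)): α-rule — add ~~A, ~((((C & ~A) <-> C) & ~B) | D).
            ~((((C & ~A) <-> C) & ~B) | D): α-rule — add ~(((C & ~A) <-> C) & ~B), ~D.
            (B | A): β-rule — branch into B  //  A.
              branch 2.2.2.1 (add B):
                ~(((C & ~A) <-> C) & ~B): β-rule — branch into ~((C & ~A) <-> C)  //  ~~B.
                  branch 2.2.2.1.1 (add ~((C & ~A) <-> C)):
                    ~((C & ~A) <-> C): β-rule — branch into (C & ~A), ~C  //  ~(C & ~A), C.
                      branch 2.2.2.1.1.1 (add (C & ~A), ~C):
                        (C & ~A): α-rule — add C, ~A.
                        × closes — contains both C and ~C.
                      branch 2.2.2.1.1.2 (add ~(C & ~A), C):
                        ~(C & ~A): β-rule — branch into ~C  //  ~~A.
                          branch 2.2.2.1.1.2.1 (add ~C):
                            × closes — contains both C and ~C.
                          branch 2.2.2.1.1.2.2 (add ~~A):
                            ○ open, literals {A=T, B=T, C=T, D=F}.
                  branch 2.2.2.1.2 (add ~~B):
                    ○ open, literals {A=T, B=T, D=F}.
              branch 2.2.2.2 (add A):
                ~(((C & ~A) <-> C) & ~B): β-rule — branch into ~((C & ~A) <-> C)  //  ~~B.
                  branch 2.2.2.2.1 (add ~((C & ~A) <-> C)):
                    ~((C & ~A) <-> C): β-rule — branch into (C & ~A), ~C  //  ~(C & ~A), C.
                      branch 2.2.2.2.1.1 (add (C & ~A), ~C):
                        (C & ~A): α-rule — add C, ~A.
                        × closes — contains both C and ~C.
                      branch 2.2.2.2.1.2 (add ~(C & ~A), C):
                        ~(C & ~A): β-rule — branch into ~C  //  ~~A.
                          branch 2.2.2.2.1.2.1 (add ~C):
                            × closes — contains both C and ~C.
                          branch 2.2.2.2.1.2.2 (add ~~A):
                            ○ open, literals {A=T, B=T, C=T, D=F}.
                  branch 2.2.2.2.2 (add ~~B):
                    ○ open, literals {A=T, B=T, D=F}.
10 branches closed, 9 open.
Each open branch fixes some atoms; the unmentioned ones are free. Counting distinct full assignments: branch {A=T} (D, B, C) contributes 8 new; branch {A=T, B=F} (D, C) contributes 0 new; branch {A=T, B=F, C=F} (D) contributes 0 new; branch {A=T, B=F, C=F} (D) contributes 0 new; branch {A=T, B=F, D=T} (C) contributes 0 new; branch {A=T, B=T, C=T, D=F} (none free) contributes 0 new; branch {A=T, B=T, D=F} (C) contributes 0 new; branch {A=T, B=T, C=T, D=F} (none free) contributes 0 new; branch {A=T, B=T, D=F} (C) contributes 0 new. Total: 8.

8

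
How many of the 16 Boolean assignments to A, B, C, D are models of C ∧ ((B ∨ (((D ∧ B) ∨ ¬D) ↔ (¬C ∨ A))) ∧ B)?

Initial set: {T (C ∧ ((B ∨ (((D ∧ B) ∨ ¬D) ↔ (¬C ∨ A))) ∧ B))}.
T (C ∧ ((B ∨ (((D ∧ B) ∨ ¬D) ↔ (¬C ∨ A))) ∧ B)): α-rule — add T C, T ((B ∨ (((D ∧ B) ∨ ¬D) ↔ (¬C ∨ A))) ∧ B).
T ((B ∨ (((D ∧ B) ∨ ¬D) ↔ (¬C ∨ A))) ∧ B): α-rule — add T (B ∨ (((D ∧ B) ∨ ¬D) ↔ (¬C ∨ A))), T B.
T (B ∨ (((D ∧ B) ∨ ¬D) ↔ (¬C ∨ A))): β-rule — branch into T B  //  T (((D ∧ B) ∨ ¬D) ↔ (¬C ∨ A)).
  branch 1 (add T B):
    ○ open, literals {B=T, C=T}.
  branch 2 (add T (((D ∧ B) ∨ ¬D) ↔ (¬C ∨ A))):
    T (((D ∧ B) ∨ ¬D) ↔ (¬C ∨ A)): β-rule — branch into T ((D ∧ B) ∨ ¬D), T (¬C ∨ A)  //  F ((D ∧ B) ∨ ¬D), F (¬C ∨ A).
      branch 2.1 (add T ((D ∧ B) ∨ ¬D), T (¬C ∨ A)):
        T ((D ∧ B) ∨ ¬D): β-rule — branch into T (D ∧ B)  //  T ¬D.
          branch 2.1.1 (add T (D ∧ B)):
            T (D ∧ B): α-rule — add T D, T B.
            T (¬C ∨ A): β-rule — branch into T ¬C  //  T A.
              branch 2.1.1.1 (add T ¬C):
                × closes — contains both C and ¬C.
              branch 2.1.1.2 (add T A):
                ○ open, literals {A=T, B=T, C=T, D=T}.
          branch 2.1.2 (add T ¬D):
            T (¬C ∨ A): β-rule — branch into T ¬C  //  T A.
              branch 2.1.2.1 (add T ¬C):
                × closes — contains both C and ¬C.
              branch 2.1.2.2 (add T A):
                ○ open, literals {A=T, B=T, C=T, D=F}.
      branch 2.2 (add F ((D ∧ B) ∨ ¬D), F (¬C ∨ A)):
        F ((D ∧ B) ∨ ¬D): α-rule — add F (D ∧ B), F ¬D.
        F (¬C ∨ A): α-rule — add F ¬C, F A.
        F (D ∧ B): β-rule — branch into F D  //  F B.
          branch 2.2.1 (add F D):
            × closes — contains both D and ¬D.
          branch 2.2.2 (add F B):
            × closes — contains both B and ¬B.
4 branches closed, 3 open.
Each open branch fixes some atoms; the unmentioned ones are free. Counting distinct full assignments: branch {B=T, C=T} (A, D) contributes 4 new; branch {A=T, B=T, C=T, D=T} (none free) contributes 0 new; branch {A=T, B=T, C=T, D=F} (none free) contributes 0 new. Total: 4.

4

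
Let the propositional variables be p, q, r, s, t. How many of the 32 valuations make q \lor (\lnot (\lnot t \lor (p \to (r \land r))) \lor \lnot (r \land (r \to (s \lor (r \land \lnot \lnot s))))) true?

Initial set: {(q \lor (\lnot (\lnot t \lor (p \to (r \land r))) \lor \lnot (r \land (r \to (s \lor (r \land \lnot \lnot s))))))}.
(q \lor (\lnot (\lnot t \lor (p \to (r \land r))) \lor \lnot (r \land (r \to (s \lor (r \land \lnot \lnot s)))))): β-rule — branch into q  //  (\lnot (\lnot t \lor (p \to (r \land r))) \lor \lnot (r \land (r \to (s \lor (r \land \lnot \lnot s))))).
  branch 1 (add q):
    ○ open, literals {q=1}.
  branch 2 (add (\lnot (\lnot t \lor (p \to (r \land r))) \lor \lnot (r \land (r \to (s \lor (r \land \lnot \lnot s)))))):
    (\lnot (\lnot t \lor (p \to (r \land r))) \lor \lnot (r \land (r \to (s \lor (r \land \lnot \lnot s))))): β-rule — branch into \lnot (\lnot t \lor (p \to (r \land r)))  //  \lnot (r \land (r \to (s \lor (r \land \lnot \lnot s)))).
      branch 2.1 (add \lnot (\lnot t \lor (p \to (r \land r)))):
        \lnot (\lnot t \lor (p \to (r \land r))): α-rule — add \lnot \lnot t, \lnot (p \to (r \land r)).
        \lnot (p \to (r \land r)): α-rule — add p, \lnot (r \land r).
        \lnot (r \land r): β-rule — branch into \lnot r  //  \lnot r.
          branch 2.1.1 (add \lnot r):
            ○ open, literals {p=1, r=0, t=1}.
          branch 2.1.2 (add \lnot r):
            ○ open, literals {p=1, r=0, t=1}.
      branch 2.2 (add \lnot (r \land (r \to (s \lor (r \land \lnot \lnot s))))):
        \lnot (r \land (r \to (s \lor (r \land \lnot \lnot s)))): β-rule — branch into \lnot r  //  \lnot (r \to (s \lor (r \land \lnot \lnot s))).
          branch 2.2.1 (add \lnot r):
            ○ open, literals {r=0}.
          branch 2.2.2 (add \lnot (r \to (s \lor (r \land \lnot \lnot s)))):
            \lnot (r \to (s \lor (r \land \lnot \lnot s))): α-rule — add r, \lnot (s \lor (r \land \lnot \lnot s)).
            \lnot (s \lor (r \land \lnot \lnot s)): α-rule — add \lnot s, \lnot (r \land \lnot \lnot s).
            \lnot (r \land \lnot \lnot s): β-rule — branch into \lnot r  //  \lnot \lnot \lnot s.
              branch 2.2.2.1 (add \lnot r):
                × closes — contains both r and \lnot r.
              branch 2.2.2.2 (add \lnot \lnot \lnot s):
                \lnot \lnot \lnot s: drop double negation, giving \lnot s.
                ○ open, literals {r=1, s=0}.
1 branch closed, 5 open.
Each open branch fixes some atoms; the unmentioned ones are free. Counting distinct full assignments: branch {q=1} (p, r, s, t) contributes 16 new; branch {p=1, r=0, t=1} (q, s) contributes 2 new; branch {p=1, r=0, t=1} (q, s) contributes 0 new; branch {r=0} (p, q, s, t) contributes 6 new; branch {r=1, s=0} (p, q, t) contributes 4 new. Total: 28.

28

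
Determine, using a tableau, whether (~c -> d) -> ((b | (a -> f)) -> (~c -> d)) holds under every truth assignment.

Valid

Assume the negation and expand:
Initial set: {~((~c -> d) -> ((b | (a -> f)) -> (~c -> d)))}.
~((~c -> d) -> ((b | (a -> f)) -> (~c -> d))): α-rule — add (~c -> d), ~((b | (a -> f)) -> (~c -> d)).
~((b | (a -> f)) -> (~c -> d)): α-rule — add (b | (a -> f)), ~(~c -> d).
~(~c -> d): α-rule — add ~c, ~d.
(~c -> d): β-rule — branch into ~~c  //  d.
  branch 1 (add ~~c):
    × closes — contains both c and ~c.
  branch 2 (add d):
    × closes — contains both d and ~d.
All 2 branches close.
Every branch closed, so the negation is unsatisfiable and the formula is valid.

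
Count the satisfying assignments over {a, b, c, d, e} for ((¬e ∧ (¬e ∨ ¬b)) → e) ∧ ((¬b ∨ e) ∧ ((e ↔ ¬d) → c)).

Initial set: {(((¬e ∧ (¬e ∨ ¬b)) → e) ∧ ((¬b ∨ e) ∧ ((e ↔ ¬d) → c)))}.
(((¬e ∧ (¬e ∨ ¬b)) → e) ∧ ((¬b ∨ e) ∧ ((e ↔ ¬d) → c))): α-rule — add ((¬e ∧ (¬e ∨ ¬b)) → e), ((¬b ∨ e) ∧ ((e ↔ ¬d) → c)).
((¬b ∨ e) ∧ ((e ↔ ¬d) → c)): α-rule — add (¬b ∨ e), ((e ↔ ¬d) → c).
((¬e ∧ (¬e ∨ ¬b)) → e): β-rule — branch into ¬(¬e ∧ (¬e ∨ ¬b))  //  e.
  branch 1 (add ¬(¬e ∧ (¬e ∨ ¬b))):
    (¬b ∨ e): β-rule — branch into ¬b  //  e.
      branch 1.1 (add ¬b):
        ((e ↔ ¬d) → c): β-rule — branch into ¬(e ↔ ¬d)  //  c.
          branch 1.1.1 (add ¬(e ↔ ¬d)):
            ¬(¬e ∧ (¬e ∨ ¬b)): β-rule — branch into ¬¬e  //  ¬(¬e ∨ ¬b).
              branch 1.1.1.1 (add ¬¬e):
                ¬(e ↔ ¬d): β-rule — branch into e, ¬¬d  //  ¬e, ¬d.
                  branch 1.1.1.1.1 (add e, ¬¬d):
                    ○ open, literals {b=F, d=T, e=T}.
                  branch 1.1.1.1.2 (add ¬e, ¬d):
                    × closes — contains both e and ¬e.
              branch 1.1.1.2 (add ¬(¬e ∨ ¬b)):
                ¬(¬e ∨ ¬b): α-rule — add ¬¬e, ¬¬b.
                × closes — contains both b and ¬b.
          branch 1.1.2 (add c):
            ¬(¬e ∧ (¬e ∨ ¬b)): β-rule — branch into ¬¬e  //  ¬(¬e ∨ ¬b).
              branch 1.1.2.1 (add ¬¬e):
                ○ open, literals {b=F, c=T, e=T}.
              branch 1.1.2.2 (add ¬(¬e ∨ ¬b)):
                ¬(¬e ∨ ¬b): α-rule — add ¬¬e, ¬¬b.
                × closes — contains both b and ¬b.
      branch 1.2 (add e):
        ((e ↔ ¬d) → c): β-rule — branch into ¬(e ↔ ¬d)  //  c.
          branch 1.2.1 (add ¬(e ↔ ¬d)):
            ¬(¬e ∧ (¬e ∨ ¬b)): β-rule — branch into ¬¬e  //  ¬(¬e ∨ ¬b).
              branch 1.2.1.1 (add ¬¬e):
                ¬(e ↔ ¬d): β-rule — branch into e, ¬¬d  //  ¬e, ¬d.
                  branch 1.2.1.1.1 (add e, ¬¬d):
                    ○ open, literals {d=T, e=T}.
                  branch 1.2.1.1.2 (add ¬e, ¬d):
                    × closes — contains both e and ¬e.
              branch 1.2.1.2 (add ¬(¬e ∨ ¬b)):
                ¬(¬e ∨ ¬b): α-rule — add ¬¬e, ¬¬b.
                ¬(e ↔ ¬d): β-rule — branch into e, ¬¬d  //  ¬e, ¬d.
                  branch 1.2.1.2.1 (add e, ¬¬d):
                    ○ open, literals {b=T, d=T, e=T}.
                  branch 1.2.1.2.2 (add ¬e, ¬d):
                    × closes — contains both e and ¬e.
          branch 1.2.2 (add c):
            ¬(¬e ∧ (¬e ∨ ¬b)): β-rule — branch into ¬¬e  //  ¬(¬e ∨ ¬b).
              branch 1.2.2.1 (add ¬¬e):
                ○ open, literals {c=T, e=T}.
              branch 1.2.2.2 (add ¬(¬e ∨ ¬b)):
                ¬(¬e ∨ ¬b): α-rule — add ¬¬e, ¬¬b.
                ○ open, literals {b=T, c=T, e=T}.
  branch 2 (add e):
    (¬b ∨ e): β-rule — branch into ¬b  //  e.
      branch 2.1 (add ¬b):
        ((e ↔ ¬d) → c): β-rule — branch into ¬(e ↔ ¬d)  //  c.
          branch 2.1.1 (add ¬(e ↔ ¬d)):
            ¬(e ↔ ¬d): β-rule — branch into e, ¬¬d  //  ¬e, ¬d.
              branch 2.1.1.1 (add e, ¬¬d):
                ○ open, literals {b=F, d=T, e=T}.
              branch 2.1.1.2 (add ¬e, ¬d):
                × closes — contains both e and ¬e.
          branch 2.1.2 (add c):
            ○ open, literals {b=F, c=T, e=T}.
      branch 2.2 (add e):
        ((e ↔ ¬d) → c): β-rule — branch into ¬(e ↔ ¬d)  //  c.
          branch 2.2.1 (add ¬(e ↔ ¬d)):
            ¬(e ↔ ¬d): β-rule — branch into e, ¬¬d  //  ¬e, ¬d.
              branch 2.2.1.1 (add e, ¬¬d):
                ○ open, literals {d=T, e=T}.
              branch 2.2.1.2 (add ¬e, ¬d):
                × closes — contains both e and ¬e.
          branch 2.2.2 (add c):
            ○ open, literals {c=T, e=T}.
7 branches closed, 10 open.
Each open branch fixes some atoms; the unmentioned ones are free. Counting distinct full assignments: branch {b=F, d=T, e=T} (a, c) contributes 4 new; branch {b=F, c=T, e=T} (a, d) contributes 2 new; branch {d=T, e=T} (a, b, c) contributes 4 new; branch {b=T, d=T, e=T} (a, c) contributes 0 new; branch {c=T, e=T} (a, b, d) contributes 2 new; branch {b=T, c=T, e=T} (a, d) contributes 0 new; branch {b=F, d=T, e=T} (a, c) contributes 0 new; branch {b=F, c=T, e=T} (a, d) contributes 0 new; branch {d=T, e=T} (a, b, c) contributes 0 new; branch {c=T, e=T} (a, b, d) contributes 0 new. Total: 12.

12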